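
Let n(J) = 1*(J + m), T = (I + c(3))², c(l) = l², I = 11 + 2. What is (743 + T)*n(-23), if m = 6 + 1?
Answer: -19632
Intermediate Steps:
m = 7
I = 13
T = 484 (T = (13 + 3²)² = (13 + 9)² = 22² = 484)
n(J) = 7 + J (n(J) = 1*(J + 7) = 1*(7 + J) = 7 + J)
(743 + T)*n(-23) = (743 + 484)*(7 - 23) = 1227*(-16) = -19632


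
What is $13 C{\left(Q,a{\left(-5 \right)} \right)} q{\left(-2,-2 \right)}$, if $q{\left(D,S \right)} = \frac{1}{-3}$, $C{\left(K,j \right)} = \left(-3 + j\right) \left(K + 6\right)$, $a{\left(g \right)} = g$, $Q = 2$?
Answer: $\frac{832}{3} \approx 277.33$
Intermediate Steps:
$C{\left(K,j \right)} = \left(-3 + j\right) \left(6 + K\right)$
$q{\left(D,S \right)} = - \frac{1}{3}$
$13 C{\left(Q,a{\left(-5 \right)} \right)} q{\left(-2,-2 \right)} = 13 \left(-18 - 6 + 6 \left(-5\right) + 2 \left(-5\right)\right) \left(- \frac{1}{3}\right) = 13 \left(-18 - 6 - 30 - 10\right) \left(- \frac{1}{3}\right) = 13 \left(-64\right) \left(- \frac{1}{3}\right) = \left(-832\right) \left(- \frac{1}{3}\right) = \frac{832}{3}$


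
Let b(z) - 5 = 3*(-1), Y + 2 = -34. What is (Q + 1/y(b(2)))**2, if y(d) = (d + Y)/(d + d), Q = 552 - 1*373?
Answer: 9247681/289 ≈ 31999.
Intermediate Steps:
Y = -36 (Y = -2 - 34 = -36)
Q = 179 (Q = 552 - 373 = 179)
b(z) = 2 (b(z) = 5 + 3*(-1) = 5 - 3 = 2)
y(d) = (-36 + d)/(2*d) (y(d) = (d - 36)/(d + d) = (-36 + d)/((2*d)) = (-36 + d)*(1/(2*d)) = (-36 + d)/(2*d))
(Q + 1/y(b(2)))**2 = (179 + 1/((1/2)*(-36 + 2)/2))**2 = (179 + 1/((1/2)*(1/2)*(-34)))**2 = (179 + 1/(-17/2))**2 = (179 - 2/17)**2 = (3041/17)**2 = 9247681/289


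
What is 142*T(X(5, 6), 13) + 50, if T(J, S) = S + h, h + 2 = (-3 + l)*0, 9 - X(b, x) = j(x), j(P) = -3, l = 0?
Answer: 1612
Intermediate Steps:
X(b, x) = 12 (X(b, x) = 9 - 1*(-3) = 9 + 3 = 12)
h = -2 (h = -2 + (-3 + 0)*0 = -2 - 3*0 = -2 + 0 = -2)
T(J, S) = -2 + S (T(J, S) = S - 2 = -2 + S)
142*T(X(5, 6), 13) + 50 = 142*(-2 + 13) + 50 = 142*11 + 50 = 1562 + 50 = 1612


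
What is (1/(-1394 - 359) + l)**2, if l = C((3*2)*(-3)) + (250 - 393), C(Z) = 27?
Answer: 41350815801/3073009 ≈ 13456.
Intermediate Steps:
l = -116 (l = 27 + (250 - 393) = 27 - 143 = -116)
(1/(-1394 - 359) + l)**2 = (1/(-1394 - 359) - 116)**2 = (1/(-1753) - 116)**2 = (-1/1753 - 116)**2 = (-203349/1753)**2 = 41350815801/3073009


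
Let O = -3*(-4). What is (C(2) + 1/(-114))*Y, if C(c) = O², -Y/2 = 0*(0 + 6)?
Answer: 0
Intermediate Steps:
Y = 0 (Y = -0*(0 + 6) = -0*6 = -2*0 = 0)
O = 12
C(c) = 144 (C(c) = 12² = 144)
(C(2) + 1/(-114))*Y = (144 + 1/(-114))*0 = (144 - 1/114)*0 = (16415/114)*0 = 0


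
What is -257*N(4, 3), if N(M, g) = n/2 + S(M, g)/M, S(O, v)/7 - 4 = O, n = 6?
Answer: -4369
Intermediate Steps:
S(O, v) = 28 + 7*O
N(M, g) = 3 + (28 + 7*M)/M (N(M, g) = 6/2 + (28 + 7*M)/M = 6*(½) + (28 + 7*M)/M = 3 + (28 + 7*M)/M)
-257*N(4, 3) = -257*(10 + 28/4) = -257*(10 + 28*(¼)) = -257*(10 + 7) = -257*17 = -4369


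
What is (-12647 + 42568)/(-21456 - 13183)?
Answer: -29921/34639 ≈ -0.86380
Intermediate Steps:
(-12647 + 42568)/(-21456 - 13183) = 29921/(-34639) = 29921*(-1/34639) = -29921/34639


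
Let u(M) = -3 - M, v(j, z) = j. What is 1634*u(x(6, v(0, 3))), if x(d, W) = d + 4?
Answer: -21242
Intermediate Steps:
x(d, W) = 4 + d
1634*u(x(6, v(0, 3))) = 1634*(-3 - (4 + 6)) = 1634*(-3 - 1*10) = 1634*(-3 - 10) = 1634*(-13) = -21242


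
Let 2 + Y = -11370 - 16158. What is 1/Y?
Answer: -1/27530 ≈ -3.6324e-5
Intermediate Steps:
Y = -27530 (Y = -2 + (-11370 - 16158) = -2 - 27528 = -27530)
1/Y = 1/(-27530) = -1/27530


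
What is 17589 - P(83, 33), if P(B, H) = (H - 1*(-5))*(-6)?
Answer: 17817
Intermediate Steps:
P(B, H) = -30 - 6*H (P(B, H) = (H + 5)*(-6) = (5 + H)*(-6) = -30 - 6*H)
17589 - P(83, 33) = 17589 - (-30 - 6*33) = 17589 - (-30 - 198) = 17589 - 1*(-228) = 17589 + 228 = 17817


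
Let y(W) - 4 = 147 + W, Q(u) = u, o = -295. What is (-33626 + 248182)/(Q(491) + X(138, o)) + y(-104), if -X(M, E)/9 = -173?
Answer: 77703/512 ≈ 151.76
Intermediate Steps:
X(M, E) = 1557 (X(M, E) = -9*(-173) = 1557)
y(W) = 151 + W (y(W) = 4 + (147 + W) = 151 + W)
(-33626 + 248182)/(Q(491) + X(138, o)) + y(-104) = (-33626 + 248182)/(491 + 1557) + (151 - 104) = 214556/2048 + 47 = 214556*(1/2048) + 47 = 53639/512 + 47 = 77703/512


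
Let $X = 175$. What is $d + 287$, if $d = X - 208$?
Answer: $254$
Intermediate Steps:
$d = -33$ ($d = 175 - 208 = -33$)
$d + 287 = -33 + 287 = 254$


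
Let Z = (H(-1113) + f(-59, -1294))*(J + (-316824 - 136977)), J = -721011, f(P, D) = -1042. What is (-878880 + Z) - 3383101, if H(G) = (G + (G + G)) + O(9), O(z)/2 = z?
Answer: 5121442775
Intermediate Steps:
O(z) = 2*z
H(G) = 18 + 3*G (H(G) = (G + (G + G)) + 2*9 = (G + 2*G) + 18 = 3*G + 18 = 18 + 3*G)
Z = 5125704756 (Z = ((18 + 3*(-1113)) - 1042)*(-721011 + (-316824 - 136977)) = ((18 - 3339) - 1042)*(-721011 - 453801) = (-3321 - 1042)*(-1174812) = -4363*(-1174812) = 5125704756)
(-878880 + Z) - 3383101 = (-878880 + 5125704756) - 3383101 = 5124825876 - 3383101 = 5121442775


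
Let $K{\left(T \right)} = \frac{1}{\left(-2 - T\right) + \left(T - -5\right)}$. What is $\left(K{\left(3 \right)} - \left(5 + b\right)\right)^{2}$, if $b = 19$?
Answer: $\frac{5041}{9} \approx 560.11$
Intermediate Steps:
$K{\left(T \right)} = \frac{1}{3}$ ($K{\left(T \right)} = \frac{1}{\left(-2 - T\right) + \left(T + 5\right)} = \frac{1}{\left(-2 - T\right) + \left(5 + T\right)} = \frac{1}{3}$)
$\left(K{\left(3 \right)} - \left(5 + b\right)\right)^{2} = \left(\frac{1}{3} - 24\right)^{2} = \left(- \frac{71}{3}\right)^{2} = \frac{5041}{9}$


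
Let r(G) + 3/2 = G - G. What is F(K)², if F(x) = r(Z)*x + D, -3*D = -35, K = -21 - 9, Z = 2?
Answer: 28900/9 ≈ 3211.1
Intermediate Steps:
K = -30
D = 35/3 (D = -⅓*(-35) = 35/3 ≈ 11.667)
r(G) = -3/2 (r(G) = -3/2 + (G - G) = -3/2 + 0 = -3/2)
F(x) = 35/3 - 3*x/2 (F(x) = -3*x/2 + 35/3 = 35/3 - 3*x/2)
F(K)² = (35/3 - 3/2*(-30))² = (35/3 + 45)² = (170/3)² = 28900/9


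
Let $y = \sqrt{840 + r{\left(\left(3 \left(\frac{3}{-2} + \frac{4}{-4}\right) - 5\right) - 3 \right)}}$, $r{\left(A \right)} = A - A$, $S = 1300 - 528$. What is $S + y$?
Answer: $772 + 2 \sqrt{210} \approx 800.98$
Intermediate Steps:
$S = 772$ ($S = 1300 - 528 = 772$)
$r{\left(A \right)} = 0$
$y = 2 \sqrt{210}$ ($y = \sqrt{840 + 0} = \sqrt{840} = 2 \sqrt{210} \approx 28.983$)
$S + y = 772 + 2 \sqrt{210}$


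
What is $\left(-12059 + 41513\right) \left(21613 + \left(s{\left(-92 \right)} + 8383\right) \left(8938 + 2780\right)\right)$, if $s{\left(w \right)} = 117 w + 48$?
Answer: $-804579631374$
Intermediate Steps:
$s{\left(w \right)} = 48 + 117 w$
$\left(-12059 + 41513\right) \left(21613 + \left(s{\left(-92 \right)} + 8383\right) \left(8938 + 2780\right)\right) = \left(-12059 + 41513\right) \left(21613 + \left(\left(48 + 117 \left(-92\right)\right) + 8383\right) \left(8938 + 2780\right)\right) = 29454 \left(21613 + \left(\left(48 - 10764\right) + 8383\right) 11718\right) = 29454 \left(21613 + \left(-10716 + 8383\right) 11718\right) = 29454 \left(21613 - 27338094\right) = 29454 \left(-27316481\right) = -804579631374$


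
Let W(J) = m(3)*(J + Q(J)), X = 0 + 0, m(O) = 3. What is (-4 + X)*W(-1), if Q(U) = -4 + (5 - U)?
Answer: -12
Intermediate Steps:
Q(U) = 1 - U
X = 0
W(J) = 3 (W(J) = 3*(J + (1 - J)) = 3*1 = 3)
(-4 + X)*W(-1) = (-4 + 0)*3 = -4*3 = -12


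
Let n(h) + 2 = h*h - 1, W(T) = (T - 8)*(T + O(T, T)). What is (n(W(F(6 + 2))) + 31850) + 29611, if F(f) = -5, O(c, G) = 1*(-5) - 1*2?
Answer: 85794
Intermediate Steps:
O(c, G) = -7 (O(c, G) = -5 - 2 = -7)
W(T) = (-8 + T)*(-7 + T) (W(T) = (T - 8)*(T - 7) = (-8 + T)*(-7 + T))
n(h) = -3 + h² (n(h) = -2 + (h*h - 1) = -2 + (h² - 1) = -2 + (-1 + h²) = -3 + h²)
(n(W(F(6 + 2))) + 31850) + 29611 = ((-3 + (56 + (-5)² - 15*(-5))²) + 31850) + 29611 = ((-3 + (56 + 25 + 75)²) + 31850) + 29611 = ((-3 + 156²) + 31850) + 29611 = ((-3 + 24336) + 31850) + 29611 = (24333 + 31850) + 29611 = 56183 + 29611 = 85794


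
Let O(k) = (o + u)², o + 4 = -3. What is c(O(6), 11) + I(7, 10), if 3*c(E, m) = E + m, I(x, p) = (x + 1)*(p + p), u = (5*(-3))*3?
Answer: 1065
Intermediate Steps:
o = -7 (o = -4 - 3 = -7)
u = -45 (u = -15*3 = -45)
I(x, p) = 2*p*(1 + x) (I(x, p) = (1 + x)*(2*p) = 2*p*(1 + x))
O(k) = 2704 (O(k) = (-7 - 45)² = (-52)² = 2704)
c(E, m) = E/3 + m/3 (c(E, m) = (E + m)/3 = E/3 + m/3)
c(O(6), 11) + I(7, 10) = ((⅓)*2704 + (⅓)*11) + 2*10*(1 + 7) = (2704/3 + 11/3) + 2*10*8 = 905 + 160 = 1065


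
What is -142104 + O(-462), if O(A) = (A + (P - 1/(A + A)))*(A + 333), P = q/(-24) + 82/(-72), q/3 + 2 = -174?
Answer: -39361117/462 ≈ -85197.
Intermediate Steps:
q = -528 (q = -6 + 3*(-174) = -6 - 522 = -528)
P = 751/36 (P = -528/(-24) + 82/(-72) = -528*(-1/24) + 82*(-1/72) = 22 - 41/36 = 751/36 ≈ 20.861)
O(A) = (333 + A)*(751/36 + A - 1/(2*A)) (O(A) = (A + (751/36 - 1/(A + A)))*(A + 333) = (A + (751/36 - 1/(2*A)))*(333 + A) = (751/36 + A - 1/(2*A))*(333 + A) = (333 + A)*(751/36 + A - 1/(2*A)))
-142104 + O(-462) = -142104 + (1/36)*(-5994 - 462*(250065 + 36*(-462)² + 12739*(-462)))/(-462) = -142104 + (1/36)*(-1/462)*(-5994 - 462*(250065 + 36*213444 - 5885418)) = -142104 + (1/36)*(-1/462)*(-5994 - 462*(250065 + 7683984 - 5885418)) = -142104 + (1/36)*(-1/462)*(-5994 - 462*2048631) = -142104 + (1/36)*(-1/462)*(-5994 - 946467522) = -142104 + (1/36)*(-1/462)*(-946473516) = -142104 + 26290931/462 = -39361117/462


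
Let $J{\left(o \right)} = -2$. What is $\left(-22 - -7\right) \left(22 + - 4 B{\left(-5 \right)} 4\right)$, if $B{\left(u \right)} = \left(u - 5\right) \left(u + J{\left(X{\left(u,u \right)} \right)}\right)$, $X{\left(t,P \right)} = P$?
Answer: $16470$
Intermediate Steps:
$B{\left(u \right)} = \left(-5 + u\right) \left(-2 + u\right)$ ($B{\left(u \right)} = \left(u - 5\right) \left(u - 2\right) = \left(-5 + u\right) \left(-2 + u\right)$)
$\left(-22 - -7\right) \left(22 + - 4 B{\left(-5 \right)} 4\right) = \left(-22 - -7\right) \left(22 + - 4 \left(10 + \left(-5\right)^{2} - -35\right) 4\right) = \left(-22 + 7\right) \left(22 + - 4 \left(10 + 25 + 35\right) 4\right) = - 15 \left(22 + \left(-4\right) 70 \cdot 4\right) = - 15 \left(22 - 1120\right) = \left(-15\right) \left(-1098\right) = 16470$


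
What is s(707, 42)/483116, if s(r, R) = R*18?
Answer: 189/120779 ≈ 0.0015648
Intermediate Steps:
s(r, R) = 18*R
s(707, 42)/483116 = (18*42)/483116 = 756*(1/483116) = 189/120779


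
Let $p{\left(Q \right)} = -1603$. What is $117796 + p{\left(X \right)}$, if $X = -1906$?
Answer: $116193$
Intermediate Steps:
$117796 + p{\left(X \right)} = 117796 - 1603 = 116193$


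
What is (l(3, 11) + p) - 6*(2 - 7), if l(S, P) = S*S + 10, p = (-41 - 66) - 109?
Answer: -167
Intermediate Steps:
p = -216 (p = -107 - 109 = -216)
l(S, P) = 10 + S² (l(S, P) = S² + 10 = 10 + S²)
(l(3, 11) + p) - 6*(2 - 7) = ((10 + 3²) - 216) - 6*(2 - 7) = ((10 + 9) - 216) - 6*(-5) = (19 - 216) + 30 = -197 + 30 = -167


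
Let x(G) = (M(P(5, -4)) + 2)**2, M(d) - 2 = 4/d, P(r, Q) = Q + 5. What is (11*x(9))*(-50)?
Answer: -35200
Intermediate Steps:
P(r, Q) = 5 + Q
M(d) = 2 + 4/d
x(G) = 64 (x(G) = ((2 + 4/(5 - 4)) + 2)**2 = ((2 + 4/1) + 2)**2 = ((2 + 4*1) + 2)**2 = ((2 + 4) + 2)**2 = (6 + 2)**2 = 8**2 = 64)
(11*x(9))*(-50) = (11*64)*(-50) = 704*(-50) = -35200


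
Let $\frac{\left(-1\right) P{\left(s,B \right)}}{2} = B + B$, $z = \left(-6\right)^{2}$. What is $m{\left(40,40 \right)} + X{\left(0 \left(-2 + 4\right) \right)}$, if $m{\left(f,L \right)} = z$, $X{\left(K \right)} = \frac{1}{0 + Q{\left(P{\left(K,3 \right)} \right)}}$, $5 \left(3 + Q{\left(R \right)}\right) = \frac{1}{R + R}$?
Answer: $\frac{12876}{361} \approx 35.668$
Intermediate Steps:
$z = 36$
$P{\left(s,B \right)} = - 4 B$ ($P{\left(s,B \right)} = - 2 \left(B + B\right) = - 2 \cdot 2 B = - 4 B$)
$Q{\left(R \right)} = -3 + \frac{1}{10 R}$ ($Q{\left(R \right)} = -3 + \frac{1}{5 \left(R + R\right)} = -3 + \frac{1}{5 \cdot 2 R} = -3 + \frac{\frac{1}{2} \frac{1}{R}}{5} = -3 + \frac{1}{10 R}$)
$X{\left(K \right)} = - \frac{120}{361}$ ($X{\left(K \right)} = \frac{1}{0 - \left(3 - \frac{1}{10 \left(\left(-4\right) 3\right)}\right)} = \frac{1}{0 - \left(3 - \frac{1}{10 \left(-12\right)}\right)} = \frac{1}{0 + \left(-3 + \frac{1}{10} \left(- \frac{1}{12}\right)\right)} = \frac{1}{0 - \frac{361}{120}} = \frac{1}{- \frac{361}{120}} = - \frac{120}{361}$)
$m{\left(f,L \right)} = 36$
$m{\left(40,40 \right)} + X{\left(0 \left(-2 + 4\right) \right)} = 36 - \frac{120}{361} = \frac{12876}{361}$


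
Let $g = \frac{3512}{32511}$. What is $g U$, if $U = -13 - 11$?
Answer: $- \frac{28096}{10837} \approx -2.5926$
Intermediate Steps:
$g = \frac{3512}{32511}$ ($g = 3512 \cdot \frac{1}{32511} = \frac{3512}{32511} \approx 0.10802$)
$U = -24$
$g U = \frac{3512}{32511} \left(-24\right) = - \frac{28096}{10837}$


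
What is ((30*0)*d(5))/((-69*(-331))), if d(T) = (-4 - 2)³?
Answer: 0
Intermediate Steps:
d(T) = -216 (d(T) = (-6)³ = -216)
((30*0)*d(5))/((-69*(-331))) = ((30*0)*(-216))/((-69*(-331))) = (0*(-216))/22839 = 0*(1/22839) = 0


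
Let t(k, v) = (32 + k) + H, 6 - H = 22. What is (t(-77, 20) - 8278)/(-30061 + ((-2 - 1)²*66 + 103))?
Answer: 8339/29364 ≈ 0.28399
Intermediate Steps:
H = -16 (H = 6 - 1*22 = 6 - 22 = -16)
t(k, v) = 16 + k (t(k, v) = (32 + k) - 16 = 16 + k)
(t(-77, 20) - 8278)/(-30061 + ((-2 - 1)²*66 + 103)) = ((16 - 77) - 8278)/(-30061 + ((-2 - 1)²*66 + 103)) = (-61 - 8278)/(-30061 + ((-3)²*66 + 103)) = -8339/(-30061 + (9*66 + 103)) = -8339/(-30061 + (594 + 103)) = -8339/(-30061 + 697) = -8339/(-29364) = -8339*(-1/29364) = 8339/29364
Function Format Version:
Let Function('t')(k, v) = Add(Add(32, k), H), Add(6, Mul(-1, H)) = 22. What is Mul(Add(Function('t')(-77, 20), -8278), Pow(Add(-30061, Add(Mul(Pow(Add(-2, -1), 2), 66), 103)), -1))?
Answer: Rational(8339, 29364) ≈ 0.28399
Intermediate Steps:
H = -16 (H = Add(6, Mul(-1, 22)) = Add(6, -22) = -16)
Function('t')(k, v) = Add(16, k) (Function('t')(k, v) = Add(Add(32, k), -16) = Add(16, k))
Mul(Add(Function('t')(-77, 20), -8278), Pow(Add(-30061, Add(Mul(Pow(Add(-2, -1), 2), 66), 103)), -1)) = Mul(Add(Add(16, -77), -8278), Pow(Add(-30061, Add(Mul(Pow(Add(-2, -1), 2), 66), 103)), -1)) = Mul(Add(-61, -8278), Pow(Add(-30061, Add(Mul(Pow(-3, 2), 66), 103)), -1)) = Mul(-8339, Pow(Add(-30061, Add(Mul(9, 66), 103)), -1)) = Mul(-8339, Pow(Add(-30061, Add(594, 103)), -1)) = Mul(-8339, Pow(Add(-30061, 697), -1)) = Mul(-8339, Pow(-29364, -1)) = Mul(-8339, Rational(-1, 29364)) = Rational(8339, 29364)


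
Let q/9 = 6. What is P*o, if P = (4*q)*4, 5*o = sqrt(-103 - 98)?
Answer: 864*I*sqrt(201)/5 ≈ 2449.9*I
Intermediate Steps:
q = 54 (q = 9*6 = 54)
o = I*sqrt(201)/5 (o = sqrt(-103 - 98)/5 = sqrt(-201)/5 = (I*sqrt(201))/5 = I*sqrt(201)/5 ≈ 2.8355*I)
P = 864 (P = (4*54)*4 = 216*4 = 864)
P*o = 864*(I*sqrt(201)/5) = 864*I*sqrt(201)/5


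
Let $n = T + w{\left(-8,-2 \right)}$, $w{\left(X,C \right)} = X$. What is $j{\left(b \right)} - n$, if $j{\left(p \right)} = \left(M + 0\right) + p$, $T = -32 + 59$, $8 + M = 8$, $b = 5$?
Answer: $-14$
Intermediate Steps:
$M = 0$ ($M = -8 + 8 = 0$)
$T = 27$
$j{\left(p \right)} = p$ ($j{\left(p \right)} = \left(0 + 0\right) + p = 0 + p = p$)
$n = 19$ ($n = 27 - 8 = 19$)
$j{\left(b \right)} - n = 5 - 19 = -14$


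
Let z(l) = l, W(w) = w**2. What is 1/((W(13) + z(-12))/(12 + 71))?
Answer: 83/157 ≈ 0.52866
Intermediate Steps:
1/((W(13) + z(-12))/(12 + 71)) = 1/((13**2 - 12)/(12 + 71)) = 1/((169 - 12)/83) = 1/(157*(1/83)) = 1/(157/83) = 83/157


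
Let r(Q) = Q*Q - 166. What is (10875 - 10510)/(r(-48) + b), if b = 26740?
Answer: 365/28878 ≈ 0.012639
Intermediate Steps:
r(Q) = -166 + Q² (r(Q) = Q² - 166 = -166 + Q²)
(10875 - 10510)/(r(-48) + b) = (10875 - 10510)/((-166 + (-48)²) + 26740) = 365/((-166 + 2304) + 26740) = 365/(2138 + 26740) = 365/28878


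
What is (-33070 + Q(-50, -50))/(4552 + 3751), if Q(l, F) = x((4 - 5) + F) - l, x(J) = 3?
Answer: -33017/8303 ≈ -3.9765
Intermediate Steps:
Q(l, F) = 3 - l
(-33070 + Q(-50, -50))/(4552 + 3751) = (-33070 + (3 - 1*(-50)))/(4552 + 3751) = (-33070 + (3 + 50))/8303 = (-33070 + 53)*(1/8303) = -33017*1/8303 = -33017/8303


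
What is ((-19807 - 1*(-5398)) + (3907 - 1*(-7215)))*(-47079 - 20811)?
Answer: 223154430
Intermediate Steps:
((-19807 - 1*(-5398)) + (3907 - 1*(-7215)))*(-47079 - 20811) = ((-19807 + 5398) + (3907 + 7215))*(-67890) = (-14409 + 11122)*(-67890) = -3287*(-67890) = 223154430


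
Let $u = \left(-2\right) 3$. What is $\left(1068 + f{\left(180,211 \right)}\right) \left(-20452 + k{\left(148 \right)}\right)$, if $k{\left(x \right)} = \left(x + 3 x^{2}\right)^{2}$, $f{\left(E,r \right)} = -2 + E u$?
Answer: $-60725268072$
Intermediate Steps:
$u = -6$
$f{\left(E,r \right)} = -2 - 6 E$ ($f{\left(E,r \right)} = -2 + E \left(-6\right) = -2 - 6 E$)
$\left(1068 + f{\left(180,211 \right)}\right) \left(-20452 + k{\left(148 \right)}\right) = \left(1068 - 1082\right) \left(-20452 + 148^{2} \left(1 + 3 \cdot 148\right)^{2}\right) = \left(1068 - 1082\right) \left(-20452 + 21904 \left(1 + 444\right)^{2}\right) = \left(1068 - 1082\right) \left(-20452 + 21904 \cdot 445^{2}\right) = - 14 \left(-20452 + 21904 \cdot 198025\right) = - 14 \left(-20452 + 4337539600\right) = \left(-14\right) 4337519148 = -60725268072$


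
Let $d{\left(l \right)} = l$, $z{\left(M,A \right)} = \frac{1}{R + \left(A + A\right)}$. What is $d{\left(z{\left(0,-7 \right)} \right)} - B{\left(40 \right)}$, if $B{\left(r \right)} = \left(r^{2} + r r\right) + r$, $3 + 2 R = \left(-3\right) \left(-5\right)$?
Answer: $- \frac{25921}{8} \approx -3240.1$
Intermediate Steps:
$R = 6$ ($R = - \frac{3}{2} + \frac{\left(-3\right) \left(-5\right)}{2} = - \frac{3}{2} + \frac{1}{2} \cdot 15 = - \frac{3}{2} + \frac{15}{2} = 6$)
$z{\left(M,A \right)} = \frac{1}{6 + 2 A}$ ($z{\left(M,A \right)} = \frac{1}{6 + \left(A + A\right)} = \frac{1}{6 + 2 A}$)
$B{\left(r \right)} = r + 2 r^{2}$ ($B{\left(r \right)} = \left(r^{2} + r^{2}\right) + r = 2 r^{2} + r = r + 2 r^{2}$)
$d{\left(z{\left(0,-7 \right)} \right)} - B{\left(40 \right)} = \frac{1}{2 \left(3 - 7\right)} - 40 \left(1 + 2 \cdot 40\right) = \frac{1}{2 \left(-4\right)} - 40 \left(1 + 80\right) = \frac{1}{2} \left(- \frac{1}{4}\right) - 40 \cdot 81 = - \frac{1}{8} - 3240 = - \frac{25921}{8}$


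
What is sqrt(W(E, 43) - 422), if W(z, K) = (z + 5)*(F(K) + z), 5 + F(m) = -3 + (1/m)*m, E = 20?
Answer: I*sqrt(97) ≈ 9.8489*I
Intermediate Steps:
F(m) = -7 (F(m) = -5 + (-3 + (1/m)*m) = -5 + (-3 + m/m) = -5 + (-3 + 1) = -5 - 2 = -7)
W(z, K) = (-7 + z)*(5 + z) (W(z, K) = (z + 5)*(-7 + z) = (5 + z)*(-7 + z) = (-7 + z)*(5 + z))
sqrt(W(E, 43) - 422) = sqrt((-35 + 20**2 - 2*20) - 422) = sqrt((-35 + 400 - 40) - 422) = sqrt(325 - 422) = sqrt(-97) = I*sqrt(97)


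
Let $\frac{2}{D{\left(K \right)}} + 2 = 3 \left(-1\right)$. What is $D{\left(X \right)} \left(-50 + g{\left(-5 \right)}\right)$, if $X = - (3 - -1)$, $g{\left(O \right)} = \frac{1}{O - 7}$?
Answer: $\frac{601}{30} \approx 20.033$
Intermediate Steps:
$g{\left(O \right)} = \frac{1}{-7 + O}$
$X = -4$ ($X = - (3 + 1) = \left(-1\right) 4 = -4$)
$D{\left(K \right)} = - \frac{2}{5}$ ($D{\left(K \right)} = \frac{2}{-2 + 3 \left(-1\right)} = \frac{2}{-2 - 3} = \frac{2}{-5} = 2 \left(- \frac{1}{5}\right) = - \frac{2}{5}$)
$D{\left(X \right)} \left(-50 + g{\left(-5 \right)}\right) = - \frac{2 \left(-50 + \frac{1}{-7 - 5}\right)}{5} = - \frac{2 \left(-50 + \frac{1}{-12}\right)}{5} = - \frac{2 \left(-50 - \frac{1}{12}\right)}{5} = \left(- \frac{2}{5}\right) \left(- \frac{601}{12}\right) = \frac{601}{30}$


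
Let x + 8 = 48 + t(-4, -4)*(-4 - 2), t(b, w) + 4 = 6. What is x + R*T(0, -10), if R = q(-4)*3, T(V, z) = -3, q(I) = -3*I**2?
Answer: 460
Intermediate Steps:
t(b, w) = 2 (t(b, w) = -4 + 6 = 2)
R = -144 (R = -3*(-4)**2*3 = -3*16*3 = -48*3 = -144)
x = 28 (x = -8 + (48 + 2*(-4 - 2)) = -8 + (48 + 2*(-6)) = -8 + (48 - 12) = -8 + 36 = 28)
x + R*T(0, -10) = 28 - 144*(-3) = 28 + 432 = 460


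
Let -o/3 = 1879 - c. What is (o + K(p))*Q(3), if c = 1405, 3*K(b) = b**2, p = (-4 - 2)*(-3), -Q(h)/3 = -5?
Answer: -19710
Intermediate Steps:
Q(h) = 15 (Q(h) = -3*(-5) = 15)
p = 18 (p = -6*(-3) = 18)
K(b) = b**2/3
o = -1422 (o = -3*(1879 - 1*1405) = -3*(1879 - 1405) = -3*474 = -1422)
(o + K(p))*Q(3) = (-1422 + (1/3)*18**2)*15 = (-1422 + (1/3)*324)*15 = (-1422 + 108)*15 = -1314*15 = -19710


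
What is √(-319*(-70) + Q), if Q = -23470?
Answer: 2*I*√285 ≈ 33.764*I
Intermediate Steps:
√(-319*(-70) + Q) = √(-319*(-70) - 23470) = √(22330 - 23470) = √(-1140) = 2*I*√285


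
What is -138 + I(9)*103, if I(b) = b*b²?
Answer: 74949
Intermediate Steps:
I(b) = b³
-138 + I(9)*103 = -138 + 9³*103 = -138 + 729*103 = -138 + 75087 = 74949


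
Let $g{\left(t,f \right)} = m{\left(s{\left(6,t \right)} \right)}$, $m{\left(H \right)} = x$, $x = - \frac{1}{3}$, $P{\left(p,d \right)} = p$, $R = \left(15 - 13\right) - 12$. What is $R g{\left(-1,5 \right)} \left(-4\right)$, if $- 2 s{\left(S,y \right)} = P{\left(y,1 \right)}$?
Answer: $- \frac{40}{3} \approx -13.333$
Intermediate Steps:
$R = -10$ ($R = 2 - 12 = -10$)
$x = - \frac{1}{3}$ ($x = \left(-1\right) \frac{1}{3} = - \frac{1}{3} \approx -0.33333$)
$s{\left(S,y \right)} = - \frac{y}{2}$
$m{\left(H \right)} = - \frac{1}{3}$
$g{\left(t,f \right)} = - \frac{1}{3}$
$R g{\left(-1,5 \right)} \left(-4\right) = \left(-10\right) \left(- \frac{1}{3}\right) \left(-4\right) = \frac{10}{3} \left(-4\right) = - \frac{40}{3}$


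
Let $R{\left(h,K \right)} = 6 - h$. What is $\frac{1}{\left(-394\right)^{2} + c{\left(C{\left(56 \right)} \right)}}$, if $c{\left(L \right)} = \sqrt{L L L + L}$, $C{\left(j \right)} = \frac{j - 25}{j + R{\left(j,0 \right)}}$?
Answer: $\frac{33530976}{5205214559429} - \frac{6 \sqrt{185442}}{5205214559429} \approx 6.4413 \cdot 10^{-6}$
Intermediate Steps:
$C{\left(j \right)} = - \frac{25}{6} + \frac{j}{6}$ ($C{\left(j \right)} = \frac{j - 25}{j - \left(-6 + j\right)} = \frac{-25 + j}{6} = \left(-25 + j\right) \frac{1}{6} = - \frac{25}{6} + \frac{j}{6}$)
$c{\left(L \right)} = \sqrt{L + L^{3}}$ ($c{\left(L \right)} = \sqrt{L^{2} L + L} = \sqrt{L^{3} + L} = \sqrt{L + L^{3}}$)
$\frac{1}{\left(-394\right)^{2} + c{\left(C{\left(56 \right)} \right)}} = \frac{1}{\left(-394\right)^{2} + \sqrt{\left(- \frac{25}{6} + \frac{1}{6} \cdot 56\right) + \left(- \frac{25}{6} + \frac{1}{6} \cdot 56\right)^{3}}} = \frac{1}{155236 + \sqrt{\left(- \frac{25}{6} + \frac{28}{3}\right) + \left(- \frac{25}{6} + \frac{28}{3}\right)^{3}}} = \frac{1}{155236 + \sqrt{\frac{31}{6} + \left(\frac{31}{6}\right)^{3}}} = \frac{1}{155236 + \sqrt{\frac{31}{6} + \frac{29791}{216}}} = \frac{1}{155236 + \sqrt{\frac{30907}{216}}} = \frac{1}{155236 + \frac{\sqrt{185442}}{36}}$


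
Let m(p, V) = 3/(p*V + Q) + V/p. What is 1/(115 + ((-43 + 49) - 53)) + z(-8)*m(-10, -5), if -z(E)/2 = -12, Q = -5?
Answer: 4629/340 ≈ 13.615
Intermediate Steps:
m(p, V) = 3/(-5 + V*p) + V/p (m(p, V) = 3/(p*V - 5) + V/p = 3/(V*p - 5) + V/p = 3/(-5 + V*p) + V/p)
z(E) = 24 (z(E) = -2*(-12) = 24)
1/(115 + ((-43 + 49) - 53)) + z(-8)*m(-10, -5) = 1/(115 + ((-43 + 49) - 53)) + 24*((-5*(-5) + 3*(-10) - 10*(-5)**2)/((-10)*(-5 - 5*(-10)))) = 1/(115 + (6 - 53)) + 24*(-(25 - 30 - 10*25)/(10*(-5 + 50))) = 1/(115 - 47) + 24*(-1/10*(25 - 30 - 250)/45) = 1/68 + 24*(-1/10*1/45*(-255)) = 1/68 + 24*(17/30) = 1/68 + 68/5 = 4629/340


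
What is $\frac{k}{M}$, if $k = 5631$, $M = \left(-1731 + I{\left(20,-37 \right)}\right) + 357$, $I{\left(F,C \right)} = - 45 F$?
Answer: $- \frac{1877}{758} \approx -2.4763$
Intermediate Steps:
$M = -2274$ ($M = \left(-1731 - 900\right) + 357 = -2631 + 357 = -2274$)
$\frac{k}{M} = \frac{5631}{-2274} = 5631 \left(- \frac{1}{2274}\right) = - \frac{1877}{758}$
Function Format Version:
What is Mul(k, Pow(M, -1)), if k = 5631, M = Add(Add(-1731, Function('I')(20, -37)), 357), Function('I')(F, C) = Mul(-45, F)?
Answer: Rational(-1877, 758) ≈ -2.4763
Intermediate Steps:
M = -2274 (M = Add(Add(-1731, Mul(-45, 20)), 357) = Add(Add(-1731, -900), 357) = Add(-2631, 357) = -2274)
Mul(k, Pow(M, -1)) = Mul(5631, Pow(-2274, -1)) = Mul(5631, Rational(-1, 2274)) = Rational(-1877, 758)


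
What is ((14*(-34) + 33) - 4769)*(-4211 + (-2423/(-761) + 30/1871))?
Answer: 31226113958536/1423831 ≈ 2.1931e+7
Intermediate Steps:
((14*(-34) + 33) - 4769)*(-4211 + (-2423/(-761) + 30/1871)) = ((-476 + 33) - 4769)*(-4211 + (-2423*(-1/761) + 30*(1/1871))) = (-443 - 4769)*(-4211 + (2423/761 + 30/1871)) = -5212*(-4211 + 4556263/1423831) = -5212*(-5991196078/1423831) = 31226113958536/1423831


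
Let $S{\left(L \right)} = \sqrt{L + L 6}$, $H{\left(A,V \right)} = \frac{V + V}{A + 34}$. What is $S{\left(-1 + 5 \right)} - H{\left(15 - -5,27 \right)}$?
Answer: $-1 + 2 \sqrt{7} \approx 4.2915$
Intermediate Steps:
$H{\left(A,V \right)} = \frac{2 V}{34 + A}$
$S{\left(L \right)} = \sqrt{7} \sqrt{L}$ ($S{\left(L \right)} = \sqrt{L + 6 L} = \sqrt{7 L} = \sqrt{7} \sqrt{L}$)
$S{\left(-1 + 5 \right)} - H{\left(15 - -5,27 \right)} = \sqrt{7} \sqrt{-1 + 5} - 2 \cdot 27 \frac{1}{34 + \left(15 - -5\right)} = \sqrt{7} \sqrt{4} - 2 \cdot 27 \frac{1}{34 + \left(15 + 5\right)} = \sqrt{7} \cdot 2 - 2 \cdot 27 \frac{1}{34 + 20} = 2 \sqrt{7} - 2 \cdot 27 \cdot \frac{1}{54} = 2 \sqrt{7} - 1 = -1 + 2 \sqrt{7}$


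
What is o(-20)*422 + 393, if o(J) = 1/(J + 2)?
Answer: 3326/9 ≈ 369.56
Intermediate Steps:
o(J) = 1/(2 + J)
o(-20)*422 + 393 = 422/(2 - 20) + 393 = 422/(-18) + 393 = -1/18*422 + 393 = -211/9 + 393 = 3326/9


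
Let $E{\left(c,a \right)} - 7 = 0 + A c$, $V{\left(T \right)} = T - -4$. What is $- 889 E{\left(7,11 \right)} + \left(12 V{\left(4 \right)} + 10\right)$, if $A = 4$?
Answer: $-31009$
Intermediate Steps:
$V{\left(T \right)} = 4 + T$ ($V{\left(T \right)} = T + 4 = 4 + T$)
$E{\left(c,a \right)} = 7 + 4 c$ ($E{\left(c,a \right)} = 7 + \left(0 + 4 c\right) = 7 + 4 c$)
$- 889 E{\left(7,11 \right)} + \left(12 V{\left(4 \right)} + 10\right) = - 889 \left(7 + 4 \cdot 7\right) + \left(12 \left(4 + 4\right) + 10\right) = - 889 \left(7 + 28\right) + \left(12 \cdot 8 + 10\right) = \left(-889\right) 35 + \left(96 + 10\right) = -31115 + 106 = -31009$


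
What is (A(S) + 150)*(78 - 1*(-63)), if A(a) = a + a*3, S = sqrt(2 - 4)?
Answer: 21150 + 564*I*sqrt(2) ≈ 21150.0 + 797.62*I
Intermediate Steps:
S = I*sqrt(2) (S = sqrt(-2) = I*sqrt(2) ≈ 1.4142*I)
A(a) = 4*a (A(a) = a + 3*a = 4*a)
(A(S) + 150)*(78 - 1*(-63)) = (4*(I*sqrt(2)) + 150)*(78 - 1*(-63)) = (4*I*sqrt(2) + 150)*(78 + 63) = (150 + 4*I*sqrt(2))*141 = 21150 + 564*I*sqrt(2)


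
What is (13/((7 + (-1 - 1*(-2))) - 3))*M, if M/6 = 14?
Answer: 1092/5 ≈ 218.40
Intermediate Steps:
M = 84 (M = 6*14 = 84)
(13/((7 + (-1 - 1*(-2))) - 3))*M = (13/((7 + (-1 - 1*(-2))) - 3))*84 = (13/((7 + (-1 + 2)) - 3))*84 = (13/((7 + 1) - 3))*84 = (13/(8 - 3))*84 = (13/5)*84 = 1092/5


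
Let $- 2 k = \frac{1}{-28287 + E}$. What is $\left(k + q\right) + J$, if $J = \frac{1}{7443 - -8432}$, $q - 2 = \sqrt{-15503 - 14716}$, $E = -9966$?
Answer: $\frac{2429157881}{1214532750} + i \sqrt{30219} \approx 2.0001 + 173.84 i$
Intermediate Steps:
$q = 2 + i \sqrt{30219}$ ($q = 2 + \sqrt{-15503 - 14716} = 2 + \sqrt{-30219} = 2 + i \sqrt{30219} \approx 2.0 + 173.84 i$)
$k = \frac{1}{76506}$ ($k = - \frac{1}{2 \left(-28287 - 9966\right)} = - \frac{1}{2 \left(-38253\right)} = \left(- \frac{1}{2}\right) \left(- \frac{1}{38253}\right) = \frac{1}{76506} \approx 1.3071 \cdot 10^{-5}$)
$J = \frac{1}{15875}$ ($J = \frac{1}{7443 + \left(-7425 + 15857\right)} = \frac{1}{7443 + 8432} = \frac{1}{15875} \approx 6.2992 \cdot 10^{-5}$)
$\left(k + q\right) + J = \left(\frac{1}{76506} + \left(2 + i \sqrt{30219}\right)\right) + \frac{1}{15875} = \left(\frac{153013}{76506} + i \sqrt{30219}\right) + \frac{1}{15875} = \frac{2429157881}{1214532750} + i \sqrt{30219}$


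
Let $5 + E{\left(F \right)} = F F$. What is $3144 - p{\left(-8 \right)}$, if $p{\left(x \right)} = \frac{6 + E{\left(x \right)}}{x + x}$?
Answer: $\frac{50369}{16} \approx 3148.1$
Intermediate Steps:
$E{\left(F \right)} = -5 + F^{2}$ ($E{\left(F \right)} = -5 + F F = -5 + F^{2}$)
$p{\left(x \right)} = \frac{1 + x^{2}}{2 x}$ ($p{\left(x \right)} = \frac{6 + \left(-5 + x^{2}\right)}{x + x} = \frac{1 + x^{2}}{2 x}$)
$3144 - p{\left(-8 \right)} = 3144 - \frac{1 + \left(-8\right)^{2}}{2 \left(-8\right)} = 3144 - \frac{1}{2} \left(- \frac{1}{8}\right) \left(1 + 64\right) = 3144 - \frac{1}{2} \left(- \frac{1}{8}\right) 65 = 3144 - - \frac{65}{16} = 3144 + \frac{65}{16} = \frac{50369}{16}$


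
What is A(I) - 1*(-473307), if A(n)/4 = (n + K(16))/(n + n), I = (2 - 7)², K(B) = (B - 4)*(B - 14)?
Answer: 11832773/25 ≈ 4.7331e+5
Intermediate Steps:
K(B) = (-14 + B)*(-4 + B) (K(B) = (-4 + B)*(-14 + B) = (-14 + B)*(-4 + B))
I = 25 (I = (-5)² = 25)
A(n) = 2*(24 + n)/n (A(n) = 4*((n + (56 + 16² - 18*16))/(n + n)) = 4*((n + (56 + 256 - 288))/((2*n))) = 4*((n + 24)*(1/(2*n))) = 4*((24 + n)*(1/(2*n))) = 4*((24 + n)/(2*n)) = 2*(24 + n)/n)
A(I) - 1*(-473307) = (2 + 48/25) - 1*(-473307) = (2 + 48*(1/25)) + 473307 = (2 + 48/25) + 473307 = 98/25 + 473307 = 11832773/25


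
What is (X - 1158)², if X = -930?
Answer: 4359744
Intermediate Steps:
(X - 1158)² = (-930 - 1158)² = (-2088)² = 4359744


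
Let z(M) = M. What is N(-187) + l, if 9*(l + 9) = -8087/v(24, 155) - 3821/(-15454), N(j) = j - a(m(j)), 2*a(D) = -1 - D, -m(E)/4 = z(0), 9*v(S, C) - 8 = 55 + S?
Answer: -581683381/2016747 ≈ -288.43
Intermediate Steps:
v(S, C) = 7 + S/9 (v(S, C) = 8/9 + (55 + S)/9 = 8/9 + (55/9 + S/9) = 7 + S/9)
m(E) = 0 (m(E) = -4*0 = 0)
a(D) = -1/2 - D/2 (a(D) = (-1 - D)/2 = -1/2 - D/2)
N(j) = 1/2 + j (N(j) = j - (-1/2 - 1/2*0) = j - (-1/2 + 0) = j - 1*(-1/2) = j + 1/2 = 1/2 + j)
l = -411120131/4033494 (l = -9 + (-8087/(7 + (1/9)*24) - 3821/(-15454))/9 = -9 + (-8087/(7 + 8/3) - 3821*(-1/15454))/9 = -9 + (-8087/29/3 + 3821/15454)/9 = -9 + (-8087*3/29 + 3821/15454)/9 = -9 + (-24261/29 + 3821/15454)/9 = -9 + (1/9)*(-374818685/448166) = -9 - 374818685/4033494 = -411120131/4033494 ≈ -101.93)
N(-187) + l = (1/2 - 187) - 411120131/4033494 = -373/2 - 411120131/4033494 = -581683381/2016747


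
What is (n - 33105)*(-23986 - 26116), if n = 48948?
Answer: -793765986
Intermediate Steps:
(n - 33105)*(-23986 - 26116) = (48948 - 33105)*(-23986 - 26116) = 15843*(-50102) = -793765986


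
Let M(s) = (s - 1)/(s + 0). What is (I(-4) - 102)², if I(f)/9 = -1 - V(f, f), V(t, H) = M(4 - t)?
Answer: 904401/64 ≈ 14131.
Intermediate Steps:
M(s) = (-1 + s)/s
V(t, H) = (3 - t)/(4 - t) (V(t, H) = (-1 + (4 - t))/(4 - t) = (3 - t)/(4 - t))
I(f) = -9 - 9*(-3 + f)/(-4 + f) (I(f) = 9*(-1 - (-3 + f)/(-4 + f)) = -9 - 9*(-3 + f)/(-4 + f))
(I(-4) - 102)² = (9*(7 - 2*(-4))/(-4 - 4) - 102)² = (9*(7 + 8)/(-8) - 102)² = (9*(-⅛)*15 - 102)² = (-135/8 - 102)² = (-951/8)² = 904401/64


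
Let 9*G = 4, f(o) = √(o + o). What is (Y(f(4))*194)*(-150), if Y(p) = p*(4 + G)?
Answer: -776000*√2/3 ≈ -3.6581e+5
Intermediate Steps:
f(o) = √2*√o (f(o) = √(2*o) = √2*√o)
G = 4/9 (G = (⅑)*4 = 4/9 ≈ 0.44444)
Y(p) = 40*p/9 (Y(p) = p*(4 + 4/9) = p*(40/9) = 40*p/9)
(Y(f(4))*194)*(-150) = ((40*(√2*√4)/9)*194)*(-150) = ((40*(√2*2)/9)*194)*(-150) = ((40*(2*√2)/9)*194)*(-150) = ((80*√2/9)*194)*(-150) = (15520*√2/9)*(-150) = -776000*√2/3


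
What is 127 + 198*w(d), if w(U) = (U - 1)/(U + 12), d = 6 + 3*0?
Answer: 182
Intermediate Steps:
d = 6 (d = 6 + 0 = 6)
w(U) = (-1 + U)/(12 + U)
127 + 198*w(d) = 127 + 198*((-1 + 6)/(12 + 6)) = 127 + 198*(5/18) = 127 + 55 = 182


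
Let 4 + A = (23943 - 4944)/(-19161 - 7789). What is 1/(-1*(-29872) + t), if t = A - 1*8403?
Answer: 26950/578462751 ≈ 4.6589e-5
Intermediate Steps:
A = -126799/26950 (A = -4 + (23943 - 4944)/(-19161 - 7789) = -4 + 18999/(-26950) = -4 + 18999*(-1/26950) = -4 - 18999/26950 = -126799/26950 ≈ -4.7050)
t = -226587649/26950 (t = -126799/26950 - 1*8403 = -126799/26950 - 8403 = -226587649/26950 ≈ -8407.7)
1/(-1*(-29872) + t) = 1/(-1*(-29872) - 226587649/26950) = 1/(29872 - 226587649/26950) = 1/(578462751/26950) = 26950/578462751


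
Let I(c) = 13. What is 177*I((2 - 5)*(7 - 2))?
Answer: 2301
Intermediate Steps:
177*I((2 - 5)*(7 - 2)) = 177*13 = 2301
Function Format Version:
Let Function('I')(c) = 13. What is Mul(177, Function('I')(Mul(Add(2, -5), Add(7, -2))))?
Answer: 2301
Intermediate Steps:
Mul(177, Function('I')(Mul(Add(2, -5), Add(7, -2)))) = Mul(177, 13) = 2301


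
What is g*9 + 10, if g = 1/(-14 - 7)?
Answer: 67/7 ≈ 9.5714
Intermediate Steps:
g = -1/21 (g = 1/(-21) = -1/21 ≈ -0.047619)
g*9 + 10 = -1/21*9 + 10 = -3/7 + 10 = 67/7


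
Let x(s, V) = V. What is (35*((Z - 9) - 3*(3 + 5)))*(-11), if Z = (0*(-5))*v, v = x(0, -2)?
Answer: 12705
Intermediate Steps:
v = -2
Z = 0 (Z = (0*(-5))*(-2) = 0*(-2) = 0)
(35*((Z - 9) - 3*(3 + 5)))*(-11) = (35*((0 - 9) - 3*(3 + 5)))*(-11) = (35*(-9 - 3*8))*(-11) = (35*(-9 - 24))*(-11) = (35*(-33))*(-11) = -1155*(-11) = 12705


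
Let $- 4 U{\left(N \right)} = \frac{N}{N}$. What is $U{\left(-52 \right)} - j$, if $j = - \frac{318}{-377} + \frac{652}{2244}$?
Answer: $- \frac{1170893}{845988} \approx -1.3841$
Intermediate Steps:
$j = \frac{239849}{211497}$ ($j = \left(-318\right) \left(- \frac{1}{377}\right) + 652 \cdot \frac{1}{2244} = \frac{318}{377} + \frac{163}{561} = \frac{239849}{211497} \approx 1.1341$)
$U{\left(N \right)} = - \frac{1}{4}$ ($U{\left(N \right)} = - \frac{N \frac{1}{N}}{4} = \left(- \frac{1}{4}\right) 1 = - \frac{1}{4}$)
$U{\left(-52 \right)} - j = - \frac{1}{4} - \frac{239849}{211497} = - \frac{1170893}{845988}$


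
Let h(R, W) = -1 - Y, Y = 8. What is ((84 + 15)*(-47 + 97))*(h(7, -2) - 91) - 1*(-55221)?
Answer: -439779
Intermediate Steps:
h(R, W) = -9 (h(R, W) = -1 - 1*8 = -1 - 8 = -9)
((84 + 15)*(-47 + 97))*(h(7, -2) - 91) - 1*(-55221) = ((84 + 15)*(-47 + 97))*(-9 - 91) - 1*(-55221) = (99*50)*(-100) + 55221 = 4950*(-100) + 55221 = -495000 + 55221 = -439779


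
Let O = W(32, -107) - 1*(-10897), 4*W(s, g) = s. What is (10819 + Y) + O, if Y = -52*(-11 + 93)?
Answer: 17460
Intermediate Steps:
W(s, g) = s/4
Y = -4264 (Y = -52*82 = -4264)
O = 10905 (O = (1/4)*32 - 1*(-10897) = 8 + 10897 = 10905)
(10819 + Y) + O = (10819 - 4264) + 10905 = 6555 + 10905 = 17460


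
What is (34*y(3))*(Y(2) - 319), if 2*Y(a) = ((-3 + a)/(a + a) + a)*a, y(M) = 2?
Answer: -21573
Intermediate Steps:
Y(a) = a*(a + (-3 + a)/(2*a))/2 (Y(a) = (((-3 + a)/(a + a) + a)*a)/2 = (((-3 + a)/((2*a)) + a)*a)/2 = (((-3 + a)*(1/(2*a)) + a)*a)/2 = (((-3 + a)/(2*a) + a)*a)/2 = ((a + (-3 + a)/(2*a))*a)/2 = (a*(a + (-3 + a)/(2*a)))/2 = a*(a + (-3 + a)/(2*a))/2)
(34*y(3))*(Y(2) - 319) = (34*2)*((-¾ + (½)*2² + (¼)*2) - 319) = 68*((-¾ + (½)*4 + ½) - 319) = 68*((-¾ + 2 + ½) - 319) = 68*(7/4 - 319) = 68*(-1269/4) = -21573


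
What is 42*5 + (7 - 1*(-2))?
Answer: 219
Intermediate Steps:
42*5 + (7 - 1*(-2)) = 210 + (7 + 2) = 210 + 9 = 219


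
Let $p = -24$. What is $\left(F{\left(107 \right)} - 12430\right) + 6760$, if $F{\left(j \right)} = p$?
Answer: $-5694$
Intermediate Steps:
$F{\left(j \right)} = -24$
$\left(F{\left(107 \right)} - 12430\right) + 6760 = \left(-24 - 12430\right) + 6760 = -12454 + 6760 = -5694$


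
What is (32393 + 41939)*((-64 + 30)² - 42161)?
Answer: -3047983660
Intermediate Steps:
(32393 + 41939)*((-64 + 30)² - 42161) = 74332*((-34)² - 42161) = 74332*(1156 - 42161) = 74332*(-41005) = -3047983660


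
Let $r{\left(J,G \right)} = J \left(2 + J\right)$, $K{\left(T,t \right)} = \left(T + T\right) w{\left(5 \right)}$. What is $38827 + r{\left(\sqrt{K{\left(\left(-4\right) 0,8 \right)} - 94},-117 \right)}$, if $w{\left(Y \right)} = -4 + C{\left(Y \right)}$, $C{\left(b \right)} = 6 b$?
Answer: $38733 + 2 i \sqrt{94} \approx 38733.0 + 19.391 i$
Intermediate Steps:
$w{\left(Y \right)} = -4 + 6 Y$
$K{\left(T,t \right)} = 52 T$ ($K{\left(T,t \right)} = \left(T + T\right) \left(-4 + 6 \cdot 5\right) = 2 T \left(-4 + 30\right) = 2 T 26 = 52 T$)
$38827 + r{\left(\sqrt{K{\left(\left(-4\right) 0,8 \right)} - 94},-117 \right)} = 38827 + \sqrt{52 \left(\left(-4\right) 0\right) - 94} \left(2 + \sqrt{52 \left(\left(-4\right) 0\right) - 94}\right) = 38827 + \sqrt{52 \cdot 0 - 94} \left(2 + \sqrt{52 \cdot 0 - 94}\right) = 38827 + \sqrt{0 - 94} \left(2 + \sqrt{0 - 94}\right) = 38827 + \sqrt{-94} \left(2 + \sqrt{-94}\right) = 38827 + i \sqrt{94} \left(2 + i \sqrt{94}\right)$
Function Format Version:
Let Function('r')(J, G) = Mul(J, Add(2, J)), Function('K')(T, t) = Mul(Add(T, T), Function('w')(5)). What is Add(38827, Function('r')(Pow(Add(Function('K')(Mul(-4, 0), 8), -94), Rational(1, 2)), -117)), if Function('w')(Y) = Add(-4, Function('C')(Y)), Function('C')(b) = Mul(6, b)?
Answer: Add(38733, Mul(2, I, Pow(94, Rational(1, 2)))) ≈ Add(38733., Mul(19.391, I))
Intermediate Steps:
Function('w')(Y) = Add(-4, Mul(6, Y))
Function('K')(T, t) = Mul(52, T) (Function('K')(T, t) = Mul(Add(T, T), Add(-4, Mul(6, 5))) = Mul(Mul(2, T), Add(-4, 30)) = Mul(Mul(2, T), 26) = Mul(52, T))
Add(38827, Function('r')(Pow(Add(Function('K')(Mul(-4, 0), 8), -94), Rational(1, 2)), -117)) = Add(38827, Mul(Pow(Add(Mul(52, Mul(-4, 0)), -94), Rational(1, 2)), Add(2, Pow(Add(Mul(52, Mul(-4, 0)), -94), Rational(1, 2))))) = Add(38827, Mul(Pow(Add(Mul(52, 0), -94), Rational(1, 2)), Add(2, Pow(Add(Mul(52, 0), -94), Rational(1, 2))))) = Add(38827, Mul(Pow(Add(0, -94), Rational(1, 2)), Add(2, Pow(Add(0, -94), Rational(1, 2))))) = Add(38827, Mul(Pow(-94, Rational(1, 2)), Add(2, Pow(-94, Rational(1, 2))))) = Add(38827, Mul(Mul(I, Pow(94, Rational(1, 2))), Add(2, Mul(I, Pow(94, Rational(1, 2)))))) = Add(38827, Mul(I, Pow(94, Rational(1, 2)), Add(2, Mul(I, Pow(94, Rational(1, 2))))))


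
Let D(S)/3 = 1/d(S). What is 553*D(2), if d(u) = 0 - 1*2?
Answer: -1659/2 ≈ -829.50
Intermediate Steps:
d(u) = -2 (d(u) = 0 - 2 = -2)
D(S) = -3/2 (D(S) = 3/(-2) = 3*(-½) = -3/2)
553*D(2) = 553*(-3/2) = -1659/2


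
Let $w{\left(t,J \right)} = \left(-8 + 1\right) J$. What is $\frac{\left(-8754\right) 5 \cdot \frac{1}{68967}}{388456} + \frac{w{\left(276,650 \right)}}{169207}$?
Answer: $- \frac{20317473453665}{755527443398844} \approx -0.026892$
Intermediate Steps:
$w{\left(t,J \right)} = - 7 J$
$\frac{\left(-8754\right) 5 \cdot \frac{1}{68967}}{388456} + \frac{w{\left(276,650 \right)}}{169207} = \frac{\left(-8754\right) 5 \cdot \frac{1}{68967}}{388456} + \frac{\left(-7\right) 650}{169207} = \left(-43770\right) \frac{1}{68967} \cdot \frac{1}{388456} - \frac{4550}{169207} = \left(- \frac{14590}{22989}\right) \frac{1}{388456} - \frac{4550}{169207} = - \frac{7295}{4465107492} - \frac{4550}{169207} = - \frac{20317473453665}{755527443398844}$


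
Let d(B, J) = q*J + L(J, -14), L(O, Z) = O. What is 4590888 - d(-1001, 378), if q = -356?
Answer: 4725078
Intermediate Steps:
d(B, J) = -355*J (d(B, J) = -356*J + J = -355*J)
4590888 - d(-1001, 378) = 4590888 - (-355)*378 = 4590888 - 1*(-134190) = 4590888 + 134190 = 4725078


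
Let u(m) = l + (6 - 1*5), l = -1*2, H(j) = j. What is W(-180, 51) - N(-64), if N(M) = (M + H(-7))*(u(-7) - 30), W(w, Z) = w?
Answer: -2381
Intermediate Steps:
l = -2
u(m) = -1 (u(m) = -2 + (6 - 1*5) = -2 + (6 - 5) = -2 + 1 = -1)
N(M) = 217 - 31*M (N(M) = (M - 7)*(-1 - 30) = (-7 + M)*(-31) = 217 - 31*M)
W(-180, 51) - N(-64) = -180 - (217 - 31*(-64)) = -180 - (217 + 1984) = -180 - 1*2201 = -180 - 2201 = -2381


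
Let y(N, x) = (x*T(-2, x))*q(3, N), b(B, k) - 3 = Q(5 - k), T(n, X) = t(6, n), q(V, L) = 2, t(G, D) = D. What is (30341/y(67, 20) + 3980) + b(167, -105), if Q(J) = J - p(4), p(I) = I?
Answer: 296779/80 ≈ 3709.7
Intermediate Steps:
T(n, X) = n
Q(J) = -4 + J (Q(J) = J - 1*4 = J - 4 = -4 + J)
b(B, k) = 4 - k (b(B, k) = 3 + (-4 + (5 - k)) = 3 + (1 - k) = 4 - k)
y(N, x) = -4*x (y(N, x) = (x*(-2))*2 = -2*x*2 = -4*x)
(30341/y(67, 20) + 3980) + b(167, -105) = (30341/((-4*20)) + 3980) + (4 - 1*(-105)) = (30341/(-80) + 3980) + (4 + 105) = (30341*(-1/80) + 3980) + 109 = (-30341/80 + 3980) + 109 = 288059/80 + 109 = 296779/80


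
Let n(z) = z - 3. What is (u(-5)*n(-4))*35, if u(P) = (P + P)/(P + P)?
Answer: -245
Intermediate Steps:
u(P) = 1 (u(P) = (2*P)/((2*P)) = (2*P)*(1/(2*P)) = 1)
n(z) = -3 + z
(u(-5)*n(-4))*35 = (1*(-3 - 4))*35 = (1*(-7))*35 = -7*35 = -245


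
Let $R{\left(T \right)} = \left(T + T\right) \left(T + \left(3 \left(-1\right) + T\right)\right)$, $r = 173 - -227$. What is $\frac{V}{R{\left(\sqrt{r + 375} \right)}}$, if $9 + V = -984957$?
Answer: $- \frac{984966}{3091} - \frac{1477449 \sqrt{31}}{479105} \approx -335.83$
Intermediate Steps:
$V = -984966$ ($V = -9 - 984957 = -984966$)
$r = 400$ ($r = 173 + 227 = 400$)
$R{\left(T \right)} = 2 T \left(-3 + 2 T\right)$ ($R{\left(T \right)} = 2 T \left(T + \left(-3 + T\right)\right) = 2 T \left(-3 + 2 T\right)$)
$\frac{V}{R{\left(\sqrt{r + 375} \right)}} = - \frac{984966}{2 \sqrt{400 + 375} \left(-3 + 2 \sqrt{400 + 375}\right)} = - \frac{984966}{2 \sqrt{775} \left(-3 + 2 \sqrt{775}\right)} = - \frac{984966}{2 \cdot 5 \sqrt{31} \left(-3 + 2 \cdot 5 \sqrt{31}\right)} = - \frac{984966}{2 \cdot 5 \sqrt{31} \left(-3 + 10 \sqrt{31}\right)} = - \frac{984966}{10 \sqrt{31} \left(-3 + 10 \sqrt{31}\right)} = - 984966 \frac{\sqrt{31}}{310 \left(-3 + 10 \sqrt{31}\right)} = - \frac{492483 \sqrt{31}}{155 \left(-3 + 10 \sqrt{31}\right)}$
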